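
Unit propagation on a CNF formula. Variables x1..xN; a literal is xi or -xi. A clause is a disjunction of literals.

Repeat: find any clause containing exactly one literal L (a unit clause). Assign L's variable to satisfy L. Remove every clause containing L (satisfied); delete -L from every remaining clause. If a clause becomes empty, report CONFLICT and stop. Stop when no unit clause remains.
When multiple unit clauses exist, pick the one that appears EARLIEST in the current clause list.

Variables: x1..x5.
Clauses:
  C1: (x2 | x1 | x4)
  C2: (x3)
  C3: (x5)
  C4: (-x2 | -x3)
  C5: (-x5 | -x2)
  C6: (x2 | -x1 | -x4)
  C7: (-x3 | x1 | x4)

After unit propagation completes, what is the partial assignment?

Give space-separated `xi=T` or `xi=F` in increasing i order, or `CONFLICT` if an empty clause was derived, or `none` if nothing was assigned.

unit clause [3] forces x3=T; simplify:
  drop -3 from [-2, -3] -> [-2]
  drop -3 from [-3, 1, 4] -> [1, 4]
  satisfied 1 clause(s); 6 remain; assigned so far: [3]
unit clause [5] forces x5=T; simplify:
  drop -5 from [-5, -2] -> [-2]
  satisfied 1 clause(s); 5 remain; assigned so far: [3, 5]
unit clause [-2] forces x2=F; simplify:
  drop 2 from [2, 1, 4] -> [1, 4]
  drop 2 from [2, -1, -4] -> [-1, -4]
  satisfied 2 clause(s); 3 remain; assigned so far: [2, 3, 5]

Answer: x2=F x3=T x5=T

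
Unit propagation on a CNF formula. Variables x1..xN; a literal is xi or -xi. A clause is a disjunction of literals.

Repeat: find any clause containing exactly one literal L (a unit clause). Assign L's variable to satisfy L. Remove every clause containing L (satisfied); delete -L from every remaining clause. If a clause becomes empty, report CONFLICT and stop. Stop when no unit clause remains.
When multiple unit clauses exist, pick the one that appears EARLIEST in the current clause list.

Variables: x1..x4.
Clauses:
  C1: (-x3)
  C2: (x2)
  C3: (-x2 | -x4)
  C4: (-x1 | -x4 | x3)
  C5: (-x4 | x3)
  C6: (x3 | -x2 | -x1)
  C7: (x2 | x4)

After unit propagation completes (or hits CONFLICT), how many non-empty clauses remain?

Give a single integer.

Answer: 0

Derivation:
unit clause [-3] forces x3=F; simplify:
  drop 3 from [-1, -4, 3] -> [-1, -4]
  drop 3 from [-4, 3] -> [-4]
  drop 3 from [3, -2, -1] -> [-2, -1]
  satisfied 1 clause(s); 6 remain; assigned so far: [3]
unit clause [2] forces x2=T; simplify:
  drop -2 from [-2, -4] -> [-4]
  drop -2 from [-2, -1] -> [-1]
  satisfied 2 clause(s); 4 remain; assigned so far: [2, 3]
unit clause [-4] forces x4=F; simplify:
  satisfied 3 clause(s); 1 remain; assigned so far: [2, 3, 4]
unit clause [-1] forces x1=F; simplify:
  satisfied 1 clause(s); 0 remain; assigned so far: [1, 2, 3, 4]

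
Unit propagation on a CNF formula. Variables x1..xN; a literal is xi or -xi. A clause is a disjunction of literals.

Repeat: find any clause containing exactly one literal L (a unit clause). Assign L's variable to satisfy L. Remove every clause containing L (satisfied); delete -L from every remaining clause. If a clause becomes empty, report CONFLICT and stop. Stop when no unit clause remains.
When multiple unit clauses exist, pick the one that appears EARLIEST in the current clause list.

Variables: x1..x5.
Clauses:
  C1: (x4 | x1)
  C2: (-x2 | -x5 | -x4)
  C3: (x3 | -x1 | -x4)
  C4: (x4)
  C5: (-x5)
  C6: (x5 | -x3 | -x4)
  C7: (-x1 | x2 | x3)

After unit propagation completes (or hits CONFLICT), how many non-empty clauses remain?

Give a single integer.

unit clause [4] forces x4=T; simplify:
  drop -4 from [-2, -5, -4] -> [-2, -5]
  drop -4 from [3, -1, -4] -> [3, -1]
  drop -4 from [5, -3, -4] -> [5, -3]
  satisfied 2 clause(s); 5 remain; assigned so far: [4]
unit clause [-5] forces x5=F; simplify:
  drop 5 from [5, -3] -> [-3]
  satisfied 2 clause(s); 3 remain; assigned so far: [4, 5]
unit clause [-3] forces x3=F; simplify:
  drop 3 from [3, -1] -> [-1]
  drop 3 from [-1, 2, 3] -> [-1, 2]
  satisfied 1 clause(s); 2 remain; assigned so far: [3, 4, 5]
unit clause [-1] forces x1=F; simplify:
  satisfied 2 clause(s); 0 remain; assigned so far: [1, 3, 4, 5]

Answer: 0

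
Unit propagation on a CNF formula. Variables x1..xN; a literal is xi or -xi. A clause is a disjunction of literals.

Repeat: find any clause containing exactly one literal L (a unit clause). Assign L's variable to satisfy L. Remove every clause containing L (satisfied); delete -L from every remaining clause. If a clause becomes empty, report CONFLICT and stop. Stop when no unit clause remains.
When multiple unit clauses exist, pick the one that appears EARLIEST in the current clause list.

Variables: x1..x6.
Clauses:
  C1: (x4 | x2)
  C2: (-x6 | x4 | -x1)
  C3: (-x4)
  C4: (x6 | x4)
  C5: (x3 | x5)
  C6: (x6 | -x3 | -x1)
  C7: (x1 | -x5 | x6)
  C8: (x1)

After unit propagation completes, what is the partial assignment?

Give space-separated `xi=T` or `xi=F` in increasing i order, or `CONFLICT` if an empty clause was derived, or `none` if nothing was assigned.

unit clause [-4] forces x4=F; simplify:
  drop 4 from [4, 2] -> [2]
  drop 4 from [-6, 4, -1] -> [-6, -1]
  drop 4 from [6, 4] -> [6]
  satisfied 1 clause(s); 7 remain; assigned so far: [4]
unit clause [2] forces x2=T; simplify:
  satisfied 1 clause(s); 6 remain; assigned so far: [2, 4]
unit clause [6] forces x6=T; simplify:
  drop -6 from [-6, -1] -> [-1]
  satisfied 3 clause(s); 3 remain; assigned so far: [2, 4, 6]
unit clause [-1] forces x1=F; simplify:
  drop 1 from [1] -> [] (empty!)
  satisfied 1 clause(s); 2 remain; assigned so far: [1, 2, 4, 6]
CONFLICT (empty clause)

Answer: CONFLICT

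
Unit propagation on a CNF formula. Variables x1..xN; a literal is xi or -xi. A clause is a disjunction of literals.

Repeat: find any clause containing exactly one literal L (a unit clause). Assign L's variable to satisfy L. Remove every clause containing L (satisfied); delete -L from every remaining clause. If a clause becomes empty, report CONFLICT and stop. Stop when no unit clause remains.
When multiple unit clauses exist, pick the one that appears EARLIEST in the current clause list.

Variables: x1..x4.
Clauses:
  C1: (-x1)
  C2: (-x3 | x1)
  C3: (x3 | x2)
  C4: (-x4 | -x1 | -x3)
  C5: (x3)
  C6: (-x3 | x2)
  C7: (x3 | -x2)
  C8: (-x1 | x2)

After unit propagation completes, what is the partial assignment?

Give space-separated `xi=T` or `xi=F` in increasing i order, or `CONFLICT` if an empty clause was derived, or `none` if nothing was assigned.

unit clause [-1] forces x1=F; simplify:
  drop 1 from [-3, 1] -> [-3]
  satisfied 3 clause(s); 5 remain; assigned so far: [1]
unit clause [-3] forces x3=F; simplify:
  drop 3 from [3, 2] -> [2]
  drop 3 from [3] -> [] (empty!)
  drop 3 from [3, -2] -> [-2]
  satisfied 2 clause(s); 3 remain; assigned so far: [1, 3]
CONFLICT (empty clause)

Answer: CONFLICT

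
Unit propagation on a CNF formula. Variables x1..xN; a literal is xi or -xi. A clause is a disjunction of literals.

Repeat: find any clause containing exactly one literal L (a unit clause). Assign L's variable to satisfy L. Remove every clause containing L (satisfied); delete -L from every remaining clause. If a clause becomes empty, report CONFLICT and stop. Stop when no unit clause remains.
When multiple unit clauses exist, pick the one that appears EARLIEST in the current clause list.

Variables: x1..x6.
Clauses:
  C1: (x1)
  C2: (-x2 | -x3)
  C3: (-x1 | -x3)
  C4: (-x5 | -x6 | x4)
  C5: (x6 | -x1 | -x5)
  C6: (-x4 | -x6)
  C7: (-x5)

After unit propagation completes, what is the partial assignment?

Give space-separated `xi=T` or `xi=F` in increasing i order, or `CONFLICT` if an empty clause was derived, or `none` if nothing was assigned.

unit clause [1] forces x1=T; simplify:
  drop -1 from [-1, -3] -> [-3]
  drop -1 from [6, -1, -5] -> [6, -5]
  satisfied 1 clause(s); 6 remain; assigned so far: [1]
unit clause [-3] forces x3=F; simplify:
  satisfied 2 clause(s); 4 remain; assigned so far: [1, 3]
unit clause [-5] forces x5=F; simplify:
  satisfied 3 clause(s); 1 remain; assigned so far: [1, 3, 5]

Answer: x1=T x3=F x5=F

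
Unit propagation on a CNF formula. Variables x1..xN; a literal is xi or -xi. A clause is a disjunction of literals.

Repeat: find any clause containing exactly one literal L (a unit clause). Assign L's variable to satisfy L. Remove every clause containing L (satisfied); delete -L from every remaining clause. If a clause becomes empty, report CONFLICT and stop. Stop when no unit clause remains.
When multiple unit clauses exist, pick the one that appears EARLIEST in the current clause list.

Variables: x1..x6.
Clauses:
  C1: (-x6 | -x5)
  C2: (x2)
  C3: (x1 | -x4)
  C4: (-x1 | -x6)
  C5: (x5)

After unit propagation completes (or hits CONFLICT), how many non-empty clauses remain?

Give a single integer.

Answer: 1

Derivation:
unit clause [2] forces x2=T; simplify:
  satisfied 1 clause(s); 4 remain; assigned so far: [2]
unit clause [5] forces x5=T; simplify:
  drop -5 from [-6, -5] -> [-6]
  satisfied 1 clause(s); 3 remain; assigned so far: [2, 5]
unit clause [-6] forces x6=F; simplify:
  satisfied 2 clause(s); 1 remain; assigned so far: [2, 5, 6]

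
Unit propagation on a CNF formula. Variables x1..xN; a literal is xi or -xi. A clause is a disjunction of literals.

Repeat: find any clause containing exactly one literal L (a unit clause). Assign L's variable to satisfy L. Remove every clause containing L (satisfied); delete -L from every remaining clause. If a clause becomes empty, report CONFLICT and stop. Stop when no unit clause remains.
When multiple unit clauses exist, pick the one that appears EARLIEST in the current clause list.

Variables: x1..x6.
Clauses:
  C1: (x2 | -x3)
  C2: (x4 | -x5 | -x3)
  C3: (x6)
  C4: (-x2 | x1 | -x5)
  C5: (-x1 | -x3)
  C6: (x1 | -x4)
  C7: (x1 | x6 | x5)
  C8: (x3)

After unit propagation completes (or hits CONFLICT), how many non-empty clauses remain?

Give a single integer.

Answer: 0

Derivation:
unit clause [6] forces x6=T; simplify:
  satisfied 2 clause(s); 6 remain; assigned so far: [6]
unit clause [3] forces x3=T; simplify:
  drop -3 from [2, -3] -> [2]
  drop -3 from [4, -5, -3] -> [4, -5]
  drop -3 from [-1, -3] -> [-1]
  satisfied 1 clause(s); 5 remain; assigned so far: [3, 6]
unit clause [2] forces x2=T; simplify:
  drop -2 from [-2, 1, -5] -> [1, -5]
  satisfied 1 clause(s); 4 remain; assigned so far: [2, 3, 6]
unit clause [-1] forces x1=F; simplify:
  drop 1 from [1, -5] -> [-5]
  drop 1 from [1, -4] -> [-4]
  satisfied 1 clause(s); 3 remain; assigned so far: [1, 2, 3, 6]
unit clause [-5] forces x5=F; simplify:
  satisfied 2 clause(s); 1 remain; assigned so far: [1, 2, 3, 5, 6]
unit clause [-4] forces x4=F; simplify:
  satisfied 1 clause(s); 0 remain; assigned so far: [1, 2, 3, 4, 5, 6]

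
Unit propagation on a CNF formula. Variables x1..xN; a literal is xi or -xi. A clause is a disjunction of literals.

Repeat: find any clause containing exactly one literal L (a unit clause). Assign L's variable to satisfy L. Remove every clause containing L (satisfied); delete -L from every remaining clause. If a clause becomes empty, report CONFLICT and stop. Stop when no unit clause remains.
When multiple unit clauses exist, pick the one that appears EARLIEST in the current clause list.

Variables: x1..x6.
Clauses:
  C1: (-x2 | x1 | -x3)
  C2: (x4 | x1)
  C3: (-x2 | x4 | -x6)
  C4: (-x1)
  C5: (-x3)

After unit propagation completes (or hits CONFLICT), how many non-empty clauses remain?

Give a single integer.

Answer: 0

Derivation:
unit clause [-1] forces x1=F; simplify:
  drop 1 from [-2, 1, -3] -> [-2, -3]
  drop 1 from [4, 1] -> [4]
  satisfied 1 clause(s); 4 remain; assigned so far: [1]
unit clause [4] forces x4=T; simplify:
  satisfied 2 clause(s); 2 remain; assigned so far: [1, 4]
unit clause [-3] forces x3=F; simplify:
  satisfied 2 clause(s); 0 remain; assigned so far: [1, 3, 4]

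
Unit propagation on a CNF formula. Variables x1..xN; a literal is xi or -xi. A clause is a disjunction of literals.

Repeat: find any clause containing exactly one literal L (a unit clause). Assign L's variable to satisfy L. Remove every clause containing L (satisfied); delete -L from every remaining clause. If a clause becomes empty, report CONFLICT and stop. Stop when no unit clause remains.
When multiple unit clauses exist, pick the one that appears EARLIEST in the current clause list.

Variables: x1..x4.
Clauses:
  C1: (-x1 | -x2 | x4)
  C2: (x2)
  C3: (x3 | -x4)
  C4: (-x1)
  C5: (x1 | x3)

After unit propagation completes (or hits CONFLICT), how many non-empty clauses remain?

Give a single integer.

Answer: 0

Derivation:
unit clause [2] forces x2=T; simplify:
  drop -2 from [-1, -2, 4] -> [-1, 4]
  satisfied 1 clause(s); 4 remain; assigned so far: [2]
unit clause [-1] forces x1=F; simplify:
  drop 1 from [1, 3] -> [3]
  satisfied 2 clause(s); 2 remain; assigned so far: [1, 2]
unit clause [3] forces x3=T; simplify:
  satisfied 2 clause(s); 0 remain; assigned so far: [1, 2, 3]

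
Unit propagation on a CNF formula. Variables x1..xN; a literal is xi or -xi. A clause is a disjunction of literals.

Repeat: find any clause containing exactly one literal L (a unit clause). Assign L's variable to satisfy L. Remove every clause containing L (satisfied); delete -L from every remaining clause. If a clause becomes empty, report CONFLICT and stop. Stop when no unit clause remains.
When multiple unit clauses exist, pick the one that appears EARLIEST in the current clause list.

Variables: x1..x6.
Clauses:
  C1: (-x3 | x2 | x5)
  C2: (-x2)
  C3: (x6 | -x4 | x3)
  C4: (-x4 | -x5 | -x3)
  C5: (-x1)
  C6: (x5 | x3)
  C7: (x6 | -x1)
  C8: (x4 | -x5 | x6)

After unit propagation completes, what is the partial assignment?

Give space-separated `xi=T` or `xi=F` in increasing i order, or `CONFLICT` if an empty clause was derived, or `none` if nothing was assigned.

Answer: x1=F x2=F

Derivation:
unit clause [-2] forces x2=F; simplify:
  drop 2 from [-3, 2, 5] -> [-3, 5]
  satisfied 1 clause(s); 7 remain; assigned so far: [2]
unit clause [-1] forces x1=F; simplify:
  satisfied 2 clause(s); 5 remain; assigned so far: [1, 2]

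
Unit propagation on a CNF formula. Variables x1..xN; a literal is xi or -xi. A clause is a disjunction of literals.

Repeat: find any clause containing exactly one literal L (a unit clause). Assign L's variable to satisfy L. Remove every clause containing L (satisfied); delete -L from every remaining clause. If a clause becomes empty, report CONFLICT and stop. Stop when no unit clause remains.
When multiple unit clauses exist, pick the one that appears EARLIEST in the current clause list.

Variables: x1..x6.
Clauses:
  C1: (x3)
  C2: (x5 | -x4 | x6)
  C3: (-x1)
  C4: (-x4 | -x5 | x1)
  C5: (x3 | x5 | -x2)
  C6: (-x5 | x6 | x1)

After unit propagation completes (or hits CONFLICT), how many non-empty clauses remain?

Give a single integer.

unit clause [3] forces x3=T; simplify:
  satisfied 2 clause(s); 4 remain; assigned so far: [3]
unit clause [-1] forces x1=F; simplify:
  drop 1 from [-4, -5, 1] -> [-4, -5]
  drop 1 from [-5, 6, 1] -> [-5, 6]
  satisfied 1 clause(s); 3 remain; assigned so far: [1, 3]

Answer: 3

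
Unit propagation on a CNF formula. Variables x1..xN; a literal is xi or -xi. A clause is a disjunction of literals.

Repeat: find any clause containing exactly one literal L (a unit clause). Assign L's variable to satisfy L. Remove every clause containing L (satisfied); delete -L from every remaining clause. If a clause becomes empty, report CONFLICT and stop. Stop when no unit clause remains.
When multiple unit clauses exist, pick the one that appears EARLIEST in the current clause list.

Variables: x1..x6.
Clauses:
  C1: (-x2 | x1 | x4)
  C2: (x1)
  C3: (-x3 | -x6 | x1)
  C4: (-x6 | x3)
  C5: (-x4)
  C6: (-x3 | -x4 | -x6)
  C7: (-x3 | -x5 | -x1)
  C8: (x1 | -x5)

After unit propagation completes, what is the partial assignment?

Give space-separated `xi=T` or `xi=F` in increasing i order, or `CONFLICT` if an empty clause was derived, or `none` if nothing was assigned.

unit clause [1] forces x1=T; simplify:
  drop -1 from [-3, -5, -1] -> [-3, -5]
  satisfied 4 clause(s); 4 remain; assigned so far: [1]
unit clause [-4] forces x4=F; simplify:
  satisfied 2 clause(s); 2 remain; assigned so far: [1, 4]

Answer: x1=T x4=F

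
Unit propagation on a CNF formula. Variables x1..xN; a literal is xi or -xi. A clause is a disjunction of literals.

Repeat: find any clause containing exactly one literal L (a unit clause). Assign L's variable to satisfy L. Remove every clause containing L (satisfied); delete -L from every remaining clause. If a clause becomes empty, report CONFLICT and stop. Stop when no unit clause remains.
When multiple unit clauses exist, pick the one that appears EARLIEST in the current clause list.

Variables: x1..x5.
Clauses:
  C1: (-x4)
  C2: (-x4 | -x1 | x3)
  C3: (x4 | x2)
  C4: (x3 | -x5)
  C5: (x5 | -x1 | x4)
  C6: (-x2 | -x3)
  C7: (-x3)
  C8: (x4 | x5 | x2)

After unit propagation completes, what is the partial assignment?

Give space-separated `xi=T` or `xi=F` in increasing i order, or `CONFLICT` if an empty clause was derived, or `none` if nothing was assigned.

unit clause [-4] forces x4=F; simplify:
  drop 4 from [4, 2] -> [2]
  drop 4 from [5, -1, 4] -> [5, -1]
  drop 4 from [4, 5, 2] -> [5, 2]
  satisfied 2 clause(s); 6 remain; assigned so far: [4]
unit clause [2] forces x2=T; simplify:
  drop -2 from [-2, -3] -> [-3]
  satisfied 2 clause(s); 4 remain; assigned so far: [2, 4]
unit clause [-3] forces x3=F; simplify:
  drop 3 from [3, -5] -> [-5]
  satisfied 2 clause(s); 2 remain; assigned so far: [2, 3, 4]
unit clause [-5] forces x5=F; simplify:
  drop 5 from [5, -1] -> [-1]
  satisfied 1 clause(s); 1 remain; assigned so far: [2, 3, 4, 5]
unit clause [-1] forces x1=F; simplify:
  satisfied 1 clause(s); 0 remain; assigned so far: [1, 2, 3, 4, 5]

Answer: x1=F x2=T x3=F x4=F x5=F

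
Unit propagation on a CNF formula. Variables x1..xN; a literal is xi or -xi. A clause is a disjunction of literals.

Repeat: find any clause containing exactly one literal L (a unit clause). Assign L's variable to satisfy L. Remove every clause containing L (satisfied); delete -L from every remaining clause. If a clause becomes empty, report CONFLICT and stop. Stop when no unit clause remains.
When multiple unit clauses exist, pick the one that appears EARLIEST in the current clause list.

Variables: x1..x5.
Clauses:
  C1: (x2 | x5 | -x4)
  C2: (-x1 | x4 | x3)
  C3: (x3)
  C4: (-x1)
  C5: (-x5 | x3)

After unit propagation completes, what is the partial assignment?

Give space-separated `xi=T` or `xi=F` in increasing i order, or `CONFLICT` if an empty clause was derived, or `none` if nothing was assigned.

Answer: x1=F x3=T

Derivation:
unit clause [3] forces x3=T; simplify:
  satisfied 3 clause(s); 2 remain; assigned so far: [3]
unit clause [-1] forces x1=F; simplify:
  satisfied 1 clause(s); 1 remain; assigned so far: [1, 3]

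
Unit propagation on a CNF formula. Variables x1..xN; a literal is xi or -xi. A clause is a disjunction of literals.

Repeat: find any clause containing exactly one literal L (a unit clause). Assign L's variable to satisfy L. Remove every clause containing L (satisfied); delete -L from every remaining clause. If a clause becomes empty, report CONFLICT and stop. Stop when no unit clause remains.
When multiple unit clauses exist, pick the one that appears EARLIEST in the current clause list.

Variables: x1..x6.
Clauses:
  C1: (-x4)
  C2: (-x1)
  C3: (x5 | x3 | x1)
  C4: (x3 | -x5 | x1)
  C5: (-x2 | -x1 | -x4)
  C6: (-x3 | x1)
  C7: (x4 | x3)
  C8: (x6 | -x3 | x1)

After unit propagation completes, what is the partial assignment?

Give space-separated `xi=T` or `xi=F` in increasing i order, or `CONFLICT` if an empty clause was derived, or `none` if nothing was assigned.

unit clause [-4] forces x4=F; simplify:
  drop 4 from [4, 3] -> [3]
  satisfied 2 clause(s); 6 remain; assigned so far: [4]
unit clause [-1] forces x1=F; simplify:
  drop 1 from [5, 3, 1] -> [5, 3]
  drop 1 from [3, -5, 1] -> [3, -5]
  drop 1 from [-3, 1] -> [-3]
  drop 1 from [6, -3, 1] -> [6, -3]
  satisfied 1 clause(s); 5 remain; assigned so far: [1, 4]
unit clause [-3] forces x3=F; simplify:
  drop 3 from [5, 3] -> [5]
  drop 3 from [3, -5] -> [-5]
  drop 3 from [3] -> [] (empty!)
  satisfied 2 clause(s); 3 remain; assigned so far: [1, 3, 4]
CONFLICT (empty clause)

Answer: CONFLICT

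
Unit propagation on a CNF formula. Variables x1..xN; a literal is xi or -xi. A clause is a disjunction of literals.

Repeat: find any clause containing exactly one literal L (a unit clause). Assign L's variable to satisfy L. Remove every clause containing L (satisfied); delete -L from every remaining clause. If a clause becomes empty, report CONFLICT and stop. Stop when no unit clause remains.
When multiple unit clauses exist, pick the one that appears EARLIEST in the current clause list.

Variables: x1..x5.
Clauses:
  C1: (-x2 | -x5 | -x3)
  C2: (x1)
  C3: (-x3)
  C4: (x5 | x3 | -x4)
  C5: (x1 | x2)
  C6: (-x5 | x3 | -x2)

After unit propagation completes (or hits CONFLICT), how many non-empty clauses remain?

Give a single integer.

Answer: 2

Derivation:
unit clause [1] forces x1=T; simplify:
  satisfied 2 clause(s); 4 remain; assigned so far: [1]
unit clause [-3] forces x3=F; simplify:
  drop 3 from [5, 3, -4] -> [5, -4]
  drop 3 from [-5, 3, -2] -> [-5, -2]
  satisfied 2 clause(s); 2 remain; assigned so far: [1, 3]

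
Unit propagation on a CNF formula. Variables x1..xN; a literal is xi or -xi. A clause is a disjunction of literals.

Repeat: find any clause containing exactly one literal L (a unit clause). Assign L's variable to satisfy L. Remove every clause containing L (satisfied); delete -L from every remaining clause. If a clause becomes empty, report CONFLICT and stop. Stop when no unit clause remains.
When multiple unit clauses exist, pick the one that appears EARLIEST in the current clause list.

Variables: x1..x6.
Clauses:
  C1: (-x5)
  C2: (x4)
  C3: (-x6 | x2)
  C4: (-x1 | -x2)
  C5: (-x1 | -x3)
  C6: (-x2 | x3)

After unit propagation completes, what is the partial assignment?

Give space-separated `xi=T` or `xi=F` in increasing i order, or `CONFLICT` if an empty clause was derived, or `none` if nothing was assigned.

unit clause [-5] forces x5=F; simplify:
  satisfied 1 clause(s); 5 remain; assigned so far: [5]
unit clause [4] forces x4=T; simplify:
  satisfied 1 clause(s); 4 remain; assigned so far: [4, 5]

Answer: x4=T x5=F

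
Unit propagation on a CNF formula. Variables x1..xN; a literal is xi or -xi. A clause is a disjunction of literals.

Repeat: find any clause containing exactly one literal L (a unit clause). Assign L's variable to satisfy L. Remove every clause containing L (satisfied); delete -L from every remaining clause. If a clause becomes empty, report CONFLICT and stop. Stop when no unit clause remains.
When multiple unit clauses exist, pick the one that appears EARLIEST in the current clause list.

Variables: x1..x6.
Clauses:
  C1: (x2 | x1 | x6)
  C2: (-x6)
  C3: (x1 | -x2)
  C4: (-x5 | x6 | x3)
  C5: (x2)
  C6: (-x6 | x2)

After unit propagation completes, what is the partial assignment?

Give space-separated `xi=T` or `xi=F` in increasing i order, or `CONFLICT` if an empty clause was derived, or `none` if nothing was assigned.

unit clause [-6] forces x6=F; simplify:
  drop 6 from [2, 1, 6] -> [2, 1]
  drop 6 from [-5, 6, 3] -> [-5, 3]
  satisfied 2 clause(s); 4 remain; assigned so far: [6]
unit clause [2] forces x2=T; simplify:
  drop -2 from [1, -2] -> [1]
  satisfied 2 clause(s); 2 remain; assigned so far: [2, 6]
unit clause [1] forces x1=T; simplify:
  satisfied 1 clause(s); 1 remain; assigned so far: [1, 2, 6]

Answer: x1=T x2=T x6=F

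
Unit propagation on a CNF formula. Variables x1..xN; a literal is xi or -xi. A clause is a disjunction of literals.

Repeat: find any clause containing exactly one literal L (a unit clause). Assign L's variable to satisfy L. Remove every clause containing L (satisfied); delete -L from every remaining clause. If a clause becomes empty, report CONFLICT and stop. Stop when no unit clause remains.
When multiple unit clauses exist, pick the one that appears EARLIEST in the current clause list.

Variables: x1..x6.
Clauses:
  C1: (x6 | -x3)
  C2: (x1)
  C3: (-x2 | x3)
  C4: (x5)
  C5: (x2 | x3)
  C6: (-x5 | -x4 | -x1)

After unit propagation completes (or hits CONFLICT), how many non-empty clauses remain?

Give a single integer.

unit clause [1] forces x1=T; simplify:
  drop -1 from [-5, -4, -1] -> [-5, -4]
  satisfied 1 clause(s); 5 remain; assigned so far: [1]
unit clause [5] forces x5=T; simplify:
  drop -5 from [-5, -4] -> [-4]
  satisfied 1 clause(s); 4 remain; assigned so far: [1, 5]
unit clause [-4] forces x4=F; simplify:
  satisfied 1 clause(s); 3 remain; assigned so far: [1, 4, 5]

Answer: 3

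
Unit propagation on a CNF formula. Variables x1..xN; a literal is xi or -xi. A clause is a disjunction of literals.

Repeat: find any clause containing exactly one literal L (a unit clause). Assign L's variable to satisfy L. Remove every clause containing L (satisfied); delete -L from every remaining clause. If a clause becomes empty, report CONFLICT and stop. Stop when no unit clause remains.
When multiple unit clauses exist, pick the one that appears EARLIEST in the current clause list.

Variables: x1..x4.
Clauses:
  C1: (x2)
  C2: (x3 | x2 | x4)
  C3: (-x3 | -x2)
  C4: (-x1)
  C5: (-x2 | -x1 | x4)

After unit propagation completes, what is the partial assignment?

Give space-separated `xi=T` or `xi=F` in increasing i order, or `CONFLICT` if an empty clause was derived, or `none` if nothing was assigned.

Answer: x1=F x2=T x3=F

Derivation:
unit clause [2] forces x2=T; simplify:
  drop -2 from [-3, -2] -> [-3]
  drop -2 from [-2, -1, 4] -> [-1, 4]
  satisfied 2 clause(s); 3 remain; assigned so far: [2]
unit clause [-3] forces x3=F; simplify:
  satisfied 1 clause(s); 2 remain; assigned so far: [2, 3]
unit clause [-1] forces x1=F; simplify:
  satisfied 2 clause(s); 0 remain; assigned so far: [1, 2, 3]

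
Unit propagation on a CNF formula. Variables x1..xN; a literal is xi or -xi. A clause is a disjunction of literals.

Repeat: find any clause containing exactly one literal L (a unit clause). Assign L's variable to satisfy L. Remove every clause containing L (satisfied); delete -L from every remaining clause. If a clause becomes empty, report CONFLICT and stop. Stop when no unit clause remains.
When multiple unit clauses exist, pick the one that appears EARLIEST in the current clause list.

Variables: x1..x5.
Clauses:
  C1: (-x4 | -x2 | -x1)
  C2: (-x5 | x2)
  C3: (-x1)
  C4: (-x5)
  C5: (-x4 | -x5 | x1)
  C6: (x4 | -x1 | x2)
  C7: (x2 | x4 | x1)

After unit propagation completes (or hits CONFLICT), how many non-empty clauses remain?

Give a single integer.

Answer: 1

Derivation:
unit clause [-1] forces x1=F; simplify:
  drop 1 from [-4, -5, 1] -> [-4, -5]
  drop 1 from [2, 4, 1] -> [2, 4]
  satisfied 3 clause(s); 4 remain; assigned so far: [1]
unit clause [-5] forces x5=F; simplify:
  satisfied 3 clause(s); 1 remain; assigned so far: [1, 5]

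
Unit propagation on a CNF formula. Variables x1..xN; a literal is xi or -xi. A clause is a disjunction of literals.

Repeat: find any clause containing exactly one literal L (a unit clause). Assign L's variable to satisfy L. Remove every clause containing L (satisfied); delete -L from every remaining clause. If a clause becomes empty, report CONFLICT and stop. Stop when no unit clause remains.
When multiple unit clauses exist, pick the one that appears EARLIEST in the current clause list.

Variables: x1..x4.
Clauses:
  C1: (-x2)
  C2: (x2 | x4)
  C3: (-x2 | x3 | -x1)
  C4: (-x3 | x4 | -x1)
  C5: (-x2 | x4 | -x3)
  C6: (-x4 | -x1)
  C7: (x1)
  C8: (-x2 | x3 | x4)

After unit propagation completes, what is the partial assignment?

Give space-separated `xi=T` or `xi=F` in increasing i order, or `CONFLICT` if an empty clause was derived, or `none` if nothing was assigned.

unit clause [-2] forces x2=F; simplify:
  drop 2 from [2, 4] -> [4]
  satisfied 4 clause(s); 4 remain; assigned so far: [2]
unit clause [4] forces x4=T; simplify:
  drop -4 from [-4, -1] -> [-1]
  satisfied 2 clause(s); 2 remain; assigned so far: [2, 4]
unit clause [-1] forces x1=F; simplify:
  drop 1 from [1] -> [] (empty!)
  satisfied 1 clause(s); 1 remain; assigned so far: [1, 2, 4]
CONFLICT (empty clause)

Answer: CONFLICT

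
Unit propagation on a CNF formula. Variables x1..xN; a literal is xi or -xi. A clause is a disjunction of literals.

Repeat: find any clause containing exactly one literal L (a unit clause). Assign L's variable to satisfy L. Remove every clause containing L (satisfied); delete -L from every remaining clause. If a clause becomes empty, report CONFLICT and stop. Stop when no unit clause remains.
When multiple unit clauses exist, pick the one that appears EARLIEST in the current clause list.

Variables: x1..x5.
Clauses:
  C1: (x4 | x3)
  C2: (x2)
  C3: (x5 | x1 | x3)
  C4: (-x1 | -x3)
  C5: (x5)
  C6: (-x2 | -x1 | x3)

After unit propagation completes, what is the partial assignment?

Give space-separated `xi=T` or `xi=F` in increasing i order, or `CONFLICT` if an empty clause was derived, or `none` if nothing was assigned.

unit clause [2] forces x2=T; simplify:
  drop -2 from [-2, -1, 3] -> [-1, 3]
  satisfied 1 clause(s); 5 remain; assigned so far: [2]
unit clause [5] forces x5=T; simplify:
  satisfied 2 clause(s); 3 remain; assigned so far: [2, 5]

Answer: x2=T x5=T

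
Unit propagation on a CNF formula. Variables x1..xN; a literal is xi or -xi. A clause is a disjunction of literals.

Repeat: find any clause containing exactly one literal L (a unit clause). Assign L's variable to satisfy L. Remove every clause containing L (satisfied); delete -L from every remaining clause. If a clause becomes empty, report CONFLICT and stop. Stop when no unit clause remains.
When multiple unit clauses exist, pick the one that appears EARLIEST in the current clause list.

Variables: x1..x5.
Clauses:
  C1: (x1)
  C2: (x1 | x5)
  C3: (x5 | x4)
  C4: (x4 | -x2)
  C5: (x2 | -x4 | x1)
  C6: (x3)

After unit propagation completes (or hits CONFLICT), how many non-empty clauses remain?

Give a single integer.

Answer: 2

Derivation:
unit clause [1] forces x1=T; simplify:
  satisfied 3 clause(s); 3 remain; assigned so far: [1]
unit clause [3] forces x3=T; simplify:
  satisfied 1 clause(s); 2 remain; assigned so far: [1, 3]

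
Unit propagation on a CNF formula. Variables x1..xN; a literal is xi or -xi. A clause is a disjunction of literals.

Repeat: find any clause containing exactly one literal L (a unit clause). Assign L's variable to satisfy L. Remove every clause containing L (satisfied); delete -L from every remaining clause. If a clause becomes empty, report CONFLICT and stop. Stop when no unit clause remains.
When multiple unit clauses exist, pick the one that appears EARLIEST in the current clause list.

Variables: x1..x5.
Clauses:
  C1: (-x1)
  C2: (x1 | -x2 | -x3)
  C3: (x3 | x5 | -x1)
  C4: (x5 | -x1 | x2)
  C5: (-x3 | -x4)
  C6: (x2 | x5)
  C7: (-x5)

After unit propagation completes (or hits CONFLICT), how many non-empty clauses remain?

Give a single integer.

Answer: 0

Derivation:
unit clause [-1] forces x1=F; simplify:
  drop 1 from [1, -2, -3] -> [-2, -3]
  satisfied 3 clause(s); 4 remain; assigned so far: [1]
unit clause [-5] forces x5=F; simplify:
  drop 5 from [2, 5] -> [2]
  satisfied 1 clause(s); 3 remain; assigned so far: [1, 5]
unit clause [2] forces x2=T; simplify:
  drop -2 from [-2, -3] -> [-3]
  satisfied 1 clause(s); 2 remain; assigned so far: [1, 2, 5]
unit clause [-3] forces x3=F; simplify:
  satisfied 2 clause(s); 0 remain; assigned so far: [1, 2, 3, 5]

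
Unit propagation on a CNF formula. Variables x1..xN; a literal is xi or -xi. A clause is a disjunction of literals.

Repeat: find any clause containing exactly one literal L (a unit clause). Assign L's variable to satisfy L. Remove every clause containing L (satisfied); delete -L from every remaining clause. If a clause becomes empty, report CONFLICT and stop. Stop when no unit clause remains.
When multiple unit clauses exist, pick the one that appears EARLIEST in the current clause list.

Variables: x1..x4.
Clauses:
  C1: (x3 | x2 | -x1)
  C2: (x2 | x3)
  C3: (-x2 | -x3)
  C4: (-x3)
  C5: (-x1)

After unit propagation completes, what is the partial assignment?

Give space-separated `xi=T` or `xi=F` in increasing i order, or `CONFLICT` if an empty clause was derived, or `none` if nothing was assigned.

Answer: x1=F x2=T x3=F

Derivation:
unit clause [-3] forces x3=F; simplify:
  drop 3 from [3, 2, -1] -> [2, -1]
  drop 3 from [2, 3] -> [2]
  satisfied 2 clause(s); 3 remain; assigned so far: [3]
unit clause [2] forces x2=T; simplify:
  satisfied 2 clause(s); 1 remain; assigned so far: [2, 3]
unit clause [-1] forces x1=F; simplify:
  satisfied 1 clause(s); 0 remain; assigned so far: [1, 2, 3]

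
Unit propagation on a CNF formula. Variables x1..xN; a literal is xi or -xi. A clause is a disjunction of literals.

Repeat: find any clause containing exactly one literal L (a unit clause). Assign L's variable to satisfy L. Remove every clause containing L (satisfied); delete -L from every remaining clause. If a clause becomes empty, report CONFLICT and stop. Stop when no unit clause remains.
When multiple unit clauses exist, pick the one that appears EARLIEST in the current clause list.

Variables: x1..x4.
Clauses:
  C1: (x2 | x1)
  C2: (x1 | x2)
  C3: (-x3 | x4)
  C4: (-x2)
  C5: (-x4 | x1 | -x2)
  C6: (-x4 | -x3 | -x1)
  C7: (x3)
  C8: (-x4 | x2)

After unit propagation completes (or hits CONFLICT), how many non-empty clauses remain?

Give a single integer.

unit clause [-2] forces x2=F; simplify:
  drop 2 from [2, 1] -> [1]
  drop 2 from [1, 2] -> [1]
  drop 2 from [-4, 2] -> [-4]
  satisfied 2 clause(s); 6 remain; assigned so far: [2]
unit clause [1] forces x1=T; simplify:
  drop -1 from [-4, -3, -1] -> [-4, -3]
  satisfied 2 clause(s); 4 remain; assigned so far: [1, 2]
unit clause [3] forces x3=T; simplify:
  drop -3 from [-3, 4] -> [4]
  drop -3 from [-4, -3] -> [-4]
  satisfied 1 clause(s); 3 remain; assigned so far: [1, 2, 3]
unit clause [4] forces x4=T; simplify:
  drop -4 from [-4] -> [] (empty!)
  drop -4 from [-4] -> [] (empty!)
  satisfied 1 clause(s); 2 remain; assigned so far: [1, 2, 3, 4]
CONFLICT (empty clause)

Answer: 0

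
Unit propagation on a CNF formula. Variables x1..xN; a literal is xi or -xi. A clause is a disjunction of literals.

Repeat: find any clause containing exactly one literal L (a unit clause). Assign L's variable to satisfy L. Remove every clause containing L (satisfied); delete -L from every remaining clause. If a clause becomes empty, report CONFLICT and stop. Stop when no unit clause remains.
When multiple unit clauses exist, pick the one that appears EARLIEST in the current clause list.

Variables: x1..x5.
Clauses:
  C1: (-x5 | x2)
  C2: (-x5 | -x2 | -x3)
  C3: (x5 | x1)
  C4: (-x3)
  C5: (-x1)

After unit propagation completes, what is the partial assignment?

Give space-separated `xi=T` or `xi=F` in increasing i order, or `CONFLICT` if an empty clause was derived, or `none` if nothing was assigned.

Answer: x1=F x2=T x3=F x5=T

Derivation:
unit clause [-3] forces x3=F; simplify:
  satisfied 2 clause(s); 3 remain; assigned so far: [3]
unit clause [-1] forces x1=F; simplify:
  drop 1 from [5, 1] -> [5]
  satisfied 1 clause(s); 2 remain; assigned so far: [1, 3]
unit clause [5] forces x5=T; simplify:
  drop -5 from [-5, 2] -> [2]
  satisfied 1 clause(s); 1 remain; assigned so far: [1, 3, 5]
unit clause [2] forces x2=T; simplify:
  satisfied 1 clause(s); 0 remain; assigned so far: [1, 2, 3, 5]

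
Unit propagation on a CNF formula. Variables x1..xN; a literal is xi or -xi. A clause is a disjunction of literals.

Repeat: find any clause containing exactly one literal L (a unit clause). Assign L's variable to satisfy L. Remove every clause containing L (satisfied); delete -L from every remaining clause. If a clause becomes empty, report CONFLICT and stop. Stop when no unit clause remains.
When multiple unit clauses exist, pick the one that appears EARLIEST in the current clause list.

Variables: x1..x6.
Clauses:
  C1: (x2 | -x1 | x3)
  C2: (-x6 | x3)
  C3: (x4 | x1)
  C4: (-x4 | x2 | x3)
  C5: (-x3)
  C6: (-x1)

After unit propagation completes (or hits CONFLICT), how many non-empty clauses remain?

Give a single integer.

Answer: 0

Derivation:
unit clause [-3] forces x3=F; simplify:
  drop 3 from [2, -1, 3] -> [2, -1]
  drop 3 from [-6, 3] -> [-6]
  drop 3 from [-4, 2, 3] -> [-4, 2]
  satisfied 1 clause(s); 5 remain; assigned so far: [3]
unit clause [-6] forces x6=F; simplify:
  satisfied 1 clause(s); 4 remain; assigned so far: [3, 6]
unit clause [-1] forces x1=F; simplify:
  drop 1 from [4, 1] -> [4]
  satisfied 2 clause(s); 2 remain; assigned so far: [1, 3, 6]
unit clause [4] forces x4=T; simplify:
  drop -4 from [-4, 2] -> [2]
  satisfied 1 clause(s); 1 remain; assigned so far: [1, 3, 4, 6]
unit clause [2] forces x2=T; simplify:
  satisfied 1 clause(s); 0 remain; assigned so far: [1, 2, 3, 4, 6]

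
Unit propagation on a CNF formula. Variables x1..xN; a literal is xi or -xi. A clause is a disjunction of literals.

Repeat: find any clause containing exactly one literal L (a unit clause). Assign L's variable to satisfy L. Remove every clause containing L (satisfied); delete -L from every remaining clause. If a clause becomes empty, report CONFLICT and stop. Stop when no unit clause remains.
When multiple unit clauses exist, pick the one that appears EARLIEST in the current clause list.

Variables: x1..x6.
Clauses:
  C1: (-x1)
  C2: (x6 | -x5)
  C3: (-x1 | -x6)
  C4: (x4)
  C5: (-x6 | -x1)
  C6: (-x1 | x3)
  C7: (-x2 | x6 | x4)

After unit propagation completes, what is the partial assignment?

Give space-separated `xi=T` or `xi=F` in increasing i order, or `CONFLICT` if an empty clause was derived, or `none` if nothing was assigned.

Answer: x1=F x4=T

Derivation:
unit clause [-1] forces x1=F; simplify:
  satisfied 4 clause(s); 3 remain; assigned so far: [1]
unit clause [4] forces x4=T; simplify:
  satisfied 2 clause(s); 1 remain; assigned so far: [1, 4]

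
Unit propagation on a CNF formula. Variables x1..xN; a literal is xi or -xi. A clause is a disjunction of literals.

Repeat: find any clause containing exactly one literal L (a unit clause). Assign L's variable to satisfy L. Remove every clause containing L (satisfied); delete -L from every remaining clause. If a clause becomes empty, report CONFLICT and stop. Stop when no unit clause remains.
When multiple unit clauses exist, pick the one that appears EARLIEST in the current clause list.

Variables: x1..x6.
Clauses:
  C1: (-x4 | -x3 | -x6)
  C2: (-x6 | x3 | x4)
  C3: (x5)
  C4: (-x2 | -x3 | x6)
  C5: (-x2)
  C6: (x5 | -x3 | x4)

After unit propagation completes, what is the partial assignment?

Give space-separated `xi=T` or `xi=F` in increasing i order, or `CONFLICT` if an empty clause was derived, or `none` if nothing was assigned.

unit clause [5] forces x5=T; simplify:
  satisfied 2 clause(s); 4 remain; assigned so far: [5]
unit clause [-2] forces x2=F; simplify:
  satisfied 2 clause(s); 2 remain; assigned so far: [2, 5]

Answer: x2=F x5=T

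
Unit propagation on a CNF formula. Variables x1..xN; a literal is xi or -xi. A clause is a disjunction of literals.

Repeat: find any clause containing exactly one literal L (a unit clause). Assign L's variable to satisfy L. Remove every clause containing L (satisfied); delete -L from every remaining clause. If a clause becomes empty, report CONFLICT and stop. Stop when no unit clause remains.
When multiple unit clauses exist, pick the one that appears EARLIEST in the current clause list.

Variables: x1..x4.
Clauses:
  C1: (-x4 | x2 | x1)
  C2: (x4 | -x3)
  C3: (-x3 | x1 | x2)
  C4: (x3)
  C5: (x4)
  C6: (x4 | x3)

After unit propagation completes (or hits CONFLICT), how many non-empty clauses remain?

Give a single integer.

unit clause [3] forces x3=T; simplify:
  drop -3 from [4, -3] -> [4]
  drop -3 from [-3, 1, 2] -> [1, 2]
  satisfied 2 clause(s); 4 remain; assigned so far: [3]
unit clause [4] forces x4=T; simplify:
  drop -4 from [-4, 2, 1] -> [2, 1]
  satisfied 2 clause(s); 2 remain; assigned so far: [3, 4]

Answer: 2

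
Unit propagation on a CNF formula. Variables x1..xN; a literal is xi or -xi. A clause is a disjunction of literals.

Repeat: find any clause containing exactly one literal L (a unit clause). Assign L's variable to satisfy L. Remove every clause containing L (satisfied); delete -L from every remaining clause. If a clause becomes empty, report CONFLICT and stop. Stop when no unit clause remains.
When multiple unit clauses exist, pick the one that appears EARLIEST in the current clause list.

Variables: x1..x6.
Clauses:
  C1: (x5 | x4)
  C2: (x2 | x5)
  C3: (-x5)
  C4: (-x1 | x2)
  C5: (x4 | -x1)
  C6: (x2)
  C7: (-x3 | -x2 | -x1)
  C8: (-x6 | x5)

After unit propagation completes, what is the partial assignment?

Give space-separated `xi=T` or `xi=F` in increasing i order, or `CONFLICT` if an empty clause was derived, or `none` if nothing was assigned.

Answer: x2=T x4=T x5=F x6=F

Derivation:
unit clause [-5] forces x5=F; simplify:
  drop 5 from [5, 4] -> [4]
  drop 5 from [2, 5] -> [2]
  drop 5 from [-6, 5] -> [-6]
  satisfied 1 clause(s); 7 remain; assigned so far: [5]
unit clause [4] forces x4=T; simplify:
  satisfied 2 clause(s); 5 remain; assigned so far: [4, 5]
unit clause [2] forces x2=T; simplify:
  drop -2 from [-3, -2, -1] -> [-3, -1]
  satisfied 3 clause(s); 2 remain; assigned so far: [2, 4, 5]
unit clause [-6] forces x6=F; simplify:
  satisfied 1 clause(s); 1 remain; assigned so far: [2, 4, 5, 6]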